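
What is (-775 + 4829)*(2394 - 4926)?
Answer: -10264728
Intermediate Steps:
(-775 + 4829)*(2394 - 4926) = 4054*(-2532) = -10264728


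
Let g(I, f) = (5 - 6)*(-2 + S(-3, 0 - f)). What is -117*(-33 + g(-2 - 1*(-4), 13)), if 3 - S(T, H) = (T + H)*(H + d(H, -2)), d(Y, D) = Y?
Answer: -44694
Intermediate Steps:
S(T, H) = 3 - 2*H*(H + T) (S(T, H) = 3 - (T + H)*(H + H) = 3 - (H + T)*2*H = 3 - 2*H*(H + T))
g(I, f) = -1 + 2*f² + 6*f (g(I, f) = (5 - 6)*(-2 + (3 - 2*(0 - f)² - 2*(0 - f)*(-3))) = -(-2 + (3 - 2*f² - 2*(-f)*(-3))) = -(-2 + (3 - 2*f² - 6*f)) = -(-2 + (3 - 6*f - 2*f²)) = -(1 - 6*f - 2*f²) = -1 + 2*f² + 6*f)
-117*(-33 + g(-2 - 1*(-4), 13)) = -117*(-33 + (-1 + 2*13² + 6*13)) = -117*(-33 + (-1 + 2*169 + 78)) = -117*(-33 + (-1 + 338 + 78)) = -117*(-33 + 415) = -117*382 = -44694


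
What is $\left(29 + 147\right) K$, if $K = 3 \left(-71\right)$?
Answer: $-37488$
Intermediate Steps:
$K = -213$
$\left(29 + 147\right) K = \left(29 + 147\right) \left(-213\right) = 176 \left(-213\right) = -37488$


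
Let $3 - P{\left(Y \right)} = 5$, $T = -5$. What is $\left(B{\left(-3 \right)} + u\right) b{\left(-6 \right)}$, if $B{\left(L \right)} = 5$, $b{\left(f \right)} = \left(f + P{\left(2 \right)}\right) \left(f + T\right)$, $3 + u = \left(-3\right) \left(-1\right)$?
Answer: $440$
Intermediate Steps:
$P{\left(Y \right)} = -2$ ($P{\left(Y \right)} = 3 - 5 = -2$)
$u = 0$ ($u = -3 - -3 = -3 + 3 = 0$)
$b{\left(f \right)} = \left(-5 + f\right) \left(-2 + f\right)$ ($b{\left(f \right)} = \left(f - 2\right) \left(f - 5\right) = \left(-2 + f\right) \left(-5 + f\right) = \left(-5 + f\right) \left(-2 + f\right)$)
$\left(B{\left(-3 \right)} + u\right) b{\left(-6 \right)} = \left(5 + 0\right) \left(10 + \left(-6\right)^{2} - -42\right) = 5 \left(10 + 36 + 42\right) = 5 \cdot 88 = 440$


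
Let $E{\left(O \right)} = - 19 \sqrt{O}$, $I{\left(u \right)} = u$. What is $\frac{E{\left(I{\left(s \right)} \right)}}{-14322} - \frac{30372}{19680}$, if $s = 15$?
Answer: $- \frac{2531}{1640} + \frac{19 \sqrt{15}}{14322} \approx -1.5382$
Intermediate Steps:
$\frac{E{\left(I{\left(s \right)} \right)}}{-14322} - \frac{30372}{19680} = \frac{\left(-19\right) \sqrt{15}}{-14322} - \frac{30372}{19680} = - 19 \sqrt{15} \left(- \frac{1}{14322}\right) - \frac{2531}{1640} = \frac{19 \sqrt{15}}{14322} - \frac{2531}{1640} = - \frac{2531}{1640} + \frac{19 \sqrt{15}}{14322}$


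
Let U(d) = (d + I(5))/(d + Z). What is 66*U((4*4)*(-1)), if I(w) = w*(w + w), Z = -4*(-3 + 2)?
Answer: -187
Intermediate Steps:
Z = 4 (Z = -4*(-1) = 4)
I(w) = 2*w² (I(w) = w*(2*w) = 2*w²)
U(d) = (50 + d)/(4 + d) (U(d) = (d + 2*5²)/(d + 4) = (d + 2*25)/(4 + d) = (d + 50)/(4 + d) = (50 + d)/(4 + d))
66*U((4*4)*(-1)) = 66*((50 + (4*4)*(-1))/(4 + (4*4)*(-1))) = 66*((50 + 16*(-1))/(4 + 16*(-1))) = 66*((50 - 16)/(4 - 16)) = 66*(34/(-12)) = 66*(-1/12*34) = 66*(-17/6) = -187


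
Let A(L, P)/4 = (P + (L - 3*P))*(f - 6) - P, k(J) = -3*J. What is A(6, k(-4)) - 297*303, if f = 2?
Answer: -89751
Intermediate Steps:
A(L, P) = -16*L + 28*P (A(L, P) = 4*((P + (L - 3*P))*(2 - 6) - P) = 4*((L - 2*P)*(-4) - P) = 4*((-4*L + 8*P) - P) = 4*(-4*L + 7*P) = -16*L + 28*P)
A(6, k(-4)) - 297*303 = (-16*6 + 28*(-3*(-4))) - 297*303 = (-96 + 28*12) - 89991 = (-96 + 336) - 89991 = 240 - 89991 = -89751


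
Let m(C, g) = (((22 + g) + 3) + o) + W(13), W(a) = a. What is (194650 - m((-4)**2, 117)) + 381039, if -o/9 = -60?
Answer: 574994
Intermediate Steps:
o = 540 (o = -9*(-60) = 540)
m(C, g) = 578 + g (m(C, g) = (((22 + g) + 3) + 540) + 13 = ((25 + g) + 540) + 13 = (565 + g) + 13 = 578 + g)
(194650 - m((-4)**2, 117)) + 381039 = (194650 - (578 + 117)) + 381039 = (194650 - 1*695) + 381039 = (194650 - 695) + 381039 = 193955 + 381039 = 574994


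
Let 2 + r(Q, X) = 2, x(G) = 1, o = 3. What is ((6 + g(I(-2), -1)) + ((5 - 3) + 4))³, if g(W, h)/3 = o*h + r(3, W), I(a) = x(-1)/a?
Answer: 27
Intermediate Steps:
r(Q, X) = 0 (r(Q, X) = -2 + 2 = 0)
I(a) = 1/a
g(W, h) = 9*h (g(W, h) = 3*(3*h + 0) = 3*(3*h) = 9*h)
((6 + g(I(-2), -1)) + ((5 - 3) + 4))³ = ((6 + 9*(-1)) + ((5 - 3) + 4))³ = ((6 - 9) + (2 + 4))³ = (-3 + 6)³ = 3³ = 27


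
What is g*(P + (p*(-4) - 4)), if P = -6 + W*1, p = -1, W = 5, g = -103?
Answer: 103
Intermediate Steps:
P = -1 (P = -6 + 5*1 = -6 + 5 = -1)
g*(P + (p*(-4) - 4)) = -103*(-1 + (-1*(-4) - 4)) = -103*(-1 + (4 - 4)) = -103*(-1 + 0) = -103*(-1) = 103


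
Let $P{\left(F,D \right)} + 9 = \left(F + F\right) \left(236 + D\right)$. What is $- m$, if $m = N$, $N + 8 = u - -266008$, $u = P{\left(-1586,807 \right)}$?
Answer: $3042405$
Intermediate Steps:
$P{\left(F,D \right)} = -9 + 2 F \left(236 + D\right)$ ($P{\left(F,D \right)} = -9 + \left(F + F\right) \left(236 + D\right) = -9 + 2 F \left(236 + D\right)$)
$u = -3308405$ ($u = -9 + 472 \left(-1586\right) + 2 \cdot 807 \left(-1586\right) = -9 - 748592 - 2559804 = -3308405$)
$N = -3042405$ ($N = -8 - 3042397 = -3042405$)
$m = -3042405$
$- m = \left(-1\right) \left(-3042405\right) = 3042405$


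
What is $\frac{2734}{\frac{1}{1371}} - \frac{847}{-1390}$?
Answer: $\frac{5210157307}{1390} \approx 3.7483 \cdot 10^{6}$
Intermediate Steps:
$\frac{2734}{\frac{1}{1371}} - \frac{847}{-1390} = 2734 \frac{1}{\frac{1}{1371}} - - \frac{847}{1390} = 2734 \cdot 1371 + \frac{847}{1390} = 3748314 + \frac{847}{1390} = \frac{5210157307}{1390}$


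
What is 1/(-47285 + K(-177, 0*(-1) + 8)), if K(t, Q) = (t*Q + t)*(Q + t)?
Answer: 1/221932 ≈ 4.5059e-6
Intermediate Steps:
K(t, Q) = (Q + t)*(t + Q*t) (K(t, Q) = (Q*t + t)*(Q + t) = (t + Q*t)*(Q + t) = (Q + t)*(t + Q*t))
1/(-47285 + K(-177, 0*(-1) + 8)) = 1/(-47285 - 177*((0*(-1) + 8) - 177 + (0*(-1) + 8)² + (0*(-1) + 8)*(-177))) = 1/(-47285 - 177*((0 + 8) - 177 + (0 + 8)² + (0 + 8)*(-177))) = 1/(-47285 - 177*(8 - 177 + 8² + 8*(-177))) = 1/(-47285 - 177*(8 - 177 + 64 - 1416)) = 1/(-47285 - 177*(-1521)) = 1/(-47285 + 269217) = 1/221932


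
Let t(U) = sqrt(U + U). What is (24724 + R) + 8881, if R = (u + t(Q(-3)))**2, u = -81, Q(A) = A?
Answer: 40160 - 162*I*sqrt(6) ≈ 40160.0 - 396.82*I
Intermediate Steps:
t(U) = sqrt(2)*sqrt(U) (t(U) = sqrt(2*U) = sqrt(2)*sqrt(U))
R = (-81 + I*sqrt(6))**2 (R = (-81 + sqrt(2)*sqrt(-3))**2 = (-81 + sqrt(2)*(I*sqrt(3)))**2 = (-81 + I*sqrt(6))**2 ≈ 6555.0 - 396.82*I)
(24724 + R) + 8881 = (24724 + (81 - I*sqrt(6))**2) + 8881 = 33605 + (81 - I*sqrt(6))**2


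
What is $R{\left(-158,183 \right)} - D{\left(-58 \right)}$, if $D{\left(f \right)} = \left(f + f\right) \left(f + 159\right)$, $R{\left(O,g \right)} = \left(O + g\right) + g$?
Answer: $11924$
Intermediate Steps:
$R{\left(O,g \right)} = O + 2 g$
$D{\left(f \right)} = 2 f \left(159 + f\right)$
$R{\left(-158,183 \right)} - D{\left(-58 \right)} = \left(-158 + 2 \cdot 183\right) - 2 \left(-58\right) \left(159 - 58\right) = \left(-158 + 366\right) - 2 \left(-58\right) 101 = 208 - -11716 = 208 + 11716 = 11924$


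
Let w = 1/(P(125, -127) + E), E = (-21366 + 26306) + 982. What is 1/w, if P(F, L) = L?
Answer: 5795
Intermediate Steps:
E = 5922 (E = 4940 + 982 = 5922)
w = 1/5795 (w = 1/(-127 + 5922) = 1/5795 ≈ 0.00017256)
1/w = 1/(1/5795) = 5795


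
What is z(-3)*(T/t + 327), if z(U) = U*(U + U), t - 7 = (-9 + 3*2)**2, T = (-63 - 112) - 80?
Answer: 44793/8 ≈ 5599.1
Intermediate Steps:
T = -255 (T = -175 - 80 = -255)
t = 16 (t = 7 + (-9 + 3*2)**2 = 7 + (-9 + 6)**2 = 7 + (-3)**2 = 7 + 9 = 16)
z(U) = 2*U**2 (z(U) = U*(2*U) = 2*U**2)
z(-3)*(T/t + 327) = (2*(-3)**2)*(-255/16 + 327) = (2*9)*(-255*1/16 + 327) = 18*(-255/16 + 327) = 18*(4977/16) = 44793/8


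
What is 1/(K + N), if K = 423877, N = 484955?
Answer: 1/908832 ≈ 1.1003e-6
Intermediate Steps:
1/(K + N) = 1/(423877 + 484955) = 1/908832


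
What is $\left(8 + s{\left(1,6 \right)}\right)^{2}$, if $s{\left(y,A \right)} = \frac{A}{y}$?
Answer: $196$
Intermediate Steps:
$\left(8 + s{\left(1,6 \right)}\right)^{2} = \left(8 + \frac{6}{1}\right)^{2} = \left(8 + 6 \cdot 1\right)^{2} = \left(8 + 6\right)^{2} = 14^{2} = 196$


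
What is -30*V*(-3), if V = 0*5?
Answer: 0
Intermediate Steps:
V = 0
-30*V*(-3) = -30*0*(-3) = 0*(-3) = 0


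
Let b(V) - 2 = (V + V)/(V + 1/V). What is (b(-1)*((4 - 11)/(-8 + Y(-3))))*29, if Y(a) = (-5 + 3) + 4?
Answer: 203/2 ≈ 101.50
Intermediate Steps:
Y(a) = 2 (Y(a) = -2 + 4 = 2)
b(V) = 2 + 2*V/(V + 1/V) (b(V) = 2 + (V + V)/(V + 1/V) = 2 + (2*V)/(V + 1/V) = 2 + 2*V/(V + 1/V))
(b(-1)*((4 - 11)/(-8 + Y(-3))))*29 = ((2*(1 + 2*(-1)²)/(1 + (-1)²))*((4 - 11)/(-8 + 2)))*29 = ((2*(1 + 2*1)/(1 + 1))*(-7/(-6)))*29 = ((2*(1 + 2)/2)*(-7*(-⅙)))*29 = ((2*(½)*3)*(7/6))*29 = (3*(7/6))*29 = (7/2)*29 = 203/2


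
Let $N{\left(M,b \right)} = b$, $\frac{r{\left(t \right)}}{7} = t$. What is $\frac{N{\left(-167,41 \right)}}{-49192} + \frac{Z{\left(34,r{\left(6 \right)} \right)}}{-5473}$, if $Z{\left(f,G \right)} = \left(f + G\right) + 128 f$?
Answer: $- \frac{16772813}{20709832} \approx -0.8099$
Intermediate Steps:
$r{\left(t \right)} = 7 t$
$Z{\left(f,G \right)} = G + 129 f$ ($Z{\left(f,G \right)} = \left(G + f\right) + 128 f = G + 129 f$)
$\frac{N{\left(-167,41 \right)}}{-49192} + \frac{Z{\left(34,r{\left(6 \right)} \right)}}{-5473} = \frac{41}{-49192} + \frac{7 \cdot 6 + 129 \cdot 34}{-5473} = 41 \left(- \frac{1}{49192}\right) + \left(42 + 4386\right) \left(- \frac{1}{5473}\right) = - \frac{41}{49192} + 4428 \left(- \frac{1}{5473}\right) = - \frac{41}{49192} - \frac{4428}{5473} = - \frac{16772813}{20709832}$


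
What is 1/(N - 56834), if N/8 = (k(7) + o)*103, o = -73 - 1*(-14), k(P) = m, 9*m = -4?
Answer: -9/952346 ≈ -9.4503e-6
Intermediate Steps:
m = -4/9 (m = (⅑)*(-4) = -4/9 ≈ -0.44444)
k(P) = -4/9
o = -59 (o = -73 + 14 = -59)
N = -440840/9 (N = 8*((-4/9 - 59)*103) = 8*(-535/9*103) = 8*(-55105/9) = -440840/9 ≈ -48982.)
1/(N - 56834) = 1/(-440840/9 - 56834) = 1/(-952346/9) = -9/952346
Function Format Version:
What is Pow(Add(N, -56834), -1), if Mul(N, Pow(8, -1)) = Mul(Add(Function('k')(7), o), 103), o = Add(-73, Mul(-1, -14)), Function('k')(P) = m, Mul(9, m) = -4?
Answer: Rational(-9, 952346) ≈ -9.4503e-6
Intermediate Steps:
m = Rational(-4, 9) (m = Mul(Rational(1, 9), -4) = Rational(-4, 9) ≈ -0.44444)
Function('k')(P) = Rational(-4, 9)
o = -59 (o = Add(-73, 14) = -59)
N = Rational(-440840, 9) (N = Mul(8, Mul(Add(Rational(-4, 9), -59), 103)) = Mul(8, Mul(Rational(-535, 9), 103)) = Mul(8, Rational(-55105, 9)) = Rational(-440840, 9) ≈ -48982.)
Pow(Add(N, -56834), -1) = Pow(Add(Rational(-440840, 9), -56834), -1) = Pow(Rational(-952346, 9), -1) = Rational(-9, 952346)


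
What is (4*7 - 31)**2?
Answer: 9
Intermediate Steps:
(4*7 - 31)**2 = (28 - 31)**2 = (-3)**2 = 9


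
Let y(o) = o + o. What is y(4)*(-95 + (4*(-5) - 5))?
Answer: -960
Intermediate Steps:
y(o) = 2*o
y(4)*(-95 + (4*(-5) - 5)) = (2*4)*(-95 + (4*(-5) - 5)) = 8*(-95 + (-20 - 5)) = 8*(-95 - 25) = 8*(-120) = -960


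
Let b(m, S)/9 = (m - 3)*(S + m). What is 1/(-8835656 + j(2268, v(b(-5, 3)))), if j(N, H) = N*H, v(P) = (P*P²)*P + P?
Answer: 1/975189977464 ≈ 1.0254e-12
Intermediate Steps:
b(m, S) = 9*(-3 + m)*(S + m) (b(m, S) = 9*((m - 3)*(S + m)) = 9*((-3 + m)*(S + m)) = 9*(-3 + m)*(S + m))
v(P) = P + P⁴ (v(P) = P³*P + P = P⁴ + P = P + P⁴)
j(N, H) = H*N
1/(-8835656 + j(2268, v(b(-5, 3)))) = 1/(-8835656 + ((-27*3 - 27*(-5) + 9*(-5)² + 9*3*(-5)) + (-27*3 - 27*(-5) + 9*(-5)² + 9*3*(-5))⁴)*2268) = 1/(-8835656 + ((-81 + 135 + 9*25 - 135) + (-81 + 135 + 9*25 - 135)⁴)*2268) = 1/(-8835656 + ((-81 + 135 + 225 - 135) + (-81 + 135 + 225 - 135)⁴)*2268) = 1/(-8835656 + (144 + 144⁴)*2268) = 1/(-8835656 + (144 + 429981696)*2268) = 1/(-8835656 + 429981840*2268) = 1/(-8835656 + 975198813120) = 1/975189977464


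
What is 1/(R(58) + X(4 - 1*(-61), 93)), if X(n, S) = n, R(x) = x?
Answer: 1/123 ≈ 0.0081301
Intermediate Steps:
1/(R(58) + X(4 - 1*(-61), 93)) = 1/(58 + (4 - 1*(-61))) = 1/(58 + (4 + 61)) = 1/(58 + 65) = 1/123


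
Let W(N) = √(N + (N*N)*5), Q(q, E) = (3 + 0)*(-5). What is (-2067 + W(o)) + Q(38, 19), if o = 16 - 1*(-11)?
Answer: -2082 + 6*√102 ≈ -2021.4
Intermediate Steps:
o = 27 (o = 16 + 11 = 27)
Q(q, E) = -15 (Q(q, E) = 3*(-5) = -15)
W(N) = √(N + 5*N²) (W(N) = √(N + N²*5) = √(N + 5*N²))
(-2067 + W(o)) + Q(38, 19) = (-2067 + √(27*(1 + 5*27))) - 15 = (-2067 + √(27*(1 + 135))) - 15 = (-2067 + √(27*136)) - 15 = (-2067 + √3672) - 15 = (-2067 + 6*√102) - 15 = -2082 + 6*√102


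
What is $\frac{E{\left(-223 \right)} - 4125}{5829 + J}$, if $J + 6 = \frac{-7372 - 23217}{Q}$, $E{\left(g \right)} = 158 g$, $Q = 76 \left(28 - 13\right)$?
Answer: $- \frac{44869260}{6607631} \approx -6.7905$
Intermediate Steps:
$Q = 1140$ ($Q = 76 \cdot 15 = 1140$)
$J = - \frac{37429}{1140}$ ($J = -6 + \frac{-7372 - 23217}{1140} = -6 + \left(-7372 - 23217\right) \frac{1}{1140} = -6 - \frac{30589}{1140} = - \frac{37429}{1140} \approx -32.832$)
$\frac{E{\left(-223 \right)} - 4125}{5829 + J} = \frac{158 \left(-223\right) - 4125}{5829 - \frac{37429}{1140}} = \frac{-35234 - 4125}{\frac{6607631}{1140}} = \left(-39359\right) \frac{1140}{6607631} = - \frac{44869260}{6607631}$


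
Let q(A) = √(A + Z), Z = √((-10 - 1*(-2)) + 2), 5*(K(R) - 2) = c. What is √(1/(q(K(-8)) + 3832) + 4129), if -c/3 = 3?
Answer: √(4129 + 1/(3832 + √(⅕ + I*√6))) ≈ 64.257 - 0.e-10*I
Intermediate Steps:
c = -9 (c = -3*3 = -9)
K(R) = ⅕ (K(R) = 2 + (⅕)*(-9) = 2 - 9/5 = ⅕)
Z = I*√6 (Z = √((-10 + 2) + 2) = √(-8 + 2) = √(-6) = I*√6 ≈ 2.4495*I)
q(A) = √(A + I*√6)
√(1/(q(K(-8)) + 3832) + 4129) = √(1/(√(⅕ + I*√6) + 3832) + 4129) = √(1/(3832 + √(⅕ + I*√6)) + 4129) = √(4129 + 1/(3832 + √(⅕ + I*√6)))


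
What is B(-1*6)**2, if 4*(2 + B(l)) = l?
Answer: 49/4 ≈ 12.250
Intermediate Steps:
B(l) = -2 + l/4
B(-1*6)**2 = (-2 + (-1*6)/4)**2 = (-2 + (1/4)*(-6))**2 = (-2 - 3/2)**2 = (-7/2)**2 = 49/4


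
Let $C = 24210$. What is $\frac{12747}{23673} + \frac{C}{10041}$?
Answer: $\frac{128339}{43511} \approx 2.9496$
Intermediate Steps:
$\frac{12747}{23673} + \frac{C}{10041} = \frac{12747}{23673} + \frac{24210}{10041} = 12747 \cdot \frac{1}{23673} + 24210 \cdot \frac{1}{10041} = \frac{7}{13} + \frac{8070}{3347} = \frac{128339}{43511}$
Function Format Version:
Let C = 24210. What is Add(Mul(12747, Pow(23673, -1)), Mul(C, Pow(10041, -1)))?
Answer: Rational(128339, 43511) ≈ 2.9496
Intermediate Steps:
Add(Mul(12747, Pow(23673, -1)), Mul(C, Pow(10041, -1))) = Add(Mul(12747, Pow(23673, -1)), Mul(24210, Pow(10041, -1))) = Add(Mul(12747, Rational(1, 23673)), Mul(24210, Rational(1, 10041))) = Add(Rational(7, 13), Rational(8070, 3347)) = Rational(128339, 43511)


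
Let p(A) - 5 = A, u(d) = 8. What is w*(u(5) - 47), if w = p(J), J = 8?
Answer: -507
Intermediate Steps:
p(A) = 5 + A
w = 13 (w = 5 + 8 = 13)
w*(u(5) - 47) = 13*(8 - 47) = 13*(-39) = -507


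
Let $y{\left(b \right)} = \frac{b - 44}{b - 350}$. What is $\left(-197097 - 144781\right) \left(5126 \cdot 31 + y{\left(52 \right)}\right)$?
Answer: $- \frac{8094641987220}{149} \approx -5.4326 \cdot 10^{10}$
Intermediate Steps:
$y{\left(b \right)} = \frac{-44 + b}{-350 + b}$
$\left(-197097 - 144781\right) \left(5126 \cdot 31 + y{\left(52 \right)}\right) = \left(-197097 - 144781\right) \left(5126 \cdot 31 + \frac{-44 + 52}{-350 + 52}\right) = - 341878 \left(158906 + \frac{1}{-298} \cdot 8\right) = - 341878 \left(158906 - \frac{4}{149}\right) = \left(-341878\right) \frac{23676990}{149} = - \frac{8094641987220}{149}$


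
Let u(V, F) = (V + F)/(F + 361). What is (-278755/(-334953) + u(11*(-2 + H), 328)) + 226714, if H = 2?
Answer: 52321952157317/230782617 ≈ 2.2672e+5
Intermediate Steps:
u(V, F) = (F + V)/(361 + F)
(-278755/(-334953) + u(11*(-2 + H), 328)) + 226714 = (-278755/(-334953) + (328 + 11*(-2 + 2))/(361 + 328)) + 226714 = (-278755*(-1/334953) + (328 + 11*0)/689) + 226714 = (278755/334953 + (328 + 0)/689) + 226714 = (278755/334953 + (1/689)*328) + 226714 = (278755/334953 + 328/689) + 226714 = 301926779/230782617 + 226714 = 52321952157317/230782617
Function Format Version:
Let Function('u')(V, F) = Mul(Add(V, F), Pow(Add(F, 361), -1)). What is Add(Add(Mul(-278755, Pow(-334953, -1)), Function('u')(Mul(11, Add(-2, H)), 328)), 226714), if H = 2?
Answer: Rational(52321952157317, 230782617) ≈ 2.2672e+5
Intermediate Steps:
Function('u')(V, F) = Mul(Pow(Add(361, F), -1), Add(F, V)) (Function('u')(V, F) = Mul(Add(F, V), Pow(Add(361, F), -1)) = Mul(Pow(Add(361, F), -1), Add(F, V)))
Add(Add(Mul(-278755, Pow(-334953, -1)), Function('u')(Mul(11, Add(-2, H)), 328)), 226714) = Add(Add(Mul(-278755, Pow(-334953, -1)), Mul(Pow(Add(361, 328), -1), Add(328, Mul(11, Add(-2, 2))))), 226714) = Add(Add(Mul(-278755, Rational(-1, 334953)), Mul(Pow(689, -1), Add(328, Mul(11, 0)))), 226714) = Add(Add(Rational(278755, 334953), Mul(Rational(1, 689), Add(328, 0))), 226714) = Add(Add(Rational(278755, 334953), Mul(Rational(1, 689), 328)), 226714) = Add(Add(Rational(278755, 334953), Rational(328, 689)), 226714) = Add(Rational(301926779, 230782617), 226714) = Rational(52321952157317, 230782617)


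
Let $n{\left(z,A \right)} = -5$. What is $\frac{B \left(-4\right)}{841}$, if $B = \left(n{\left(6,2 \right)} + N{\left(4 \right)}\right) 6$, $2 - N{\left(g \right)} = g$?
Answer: $\frac{168}{841} \approx 0.19976$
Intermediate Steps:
$N{\left(g \right)} = 2 - g$
$B = -42$ ($B = \left(-5 + \left(2 - 4\right)\right) 6 = \left(-5 - 2\right) 6 = \left(-7\right) 6 = -42$)
$\frac{B \left(-4\right)}{841} = \frac{\left(-42\right) \left(-4\right)}{841} = 168 \cdot \frac{1}{841} = \frac{168}{841}$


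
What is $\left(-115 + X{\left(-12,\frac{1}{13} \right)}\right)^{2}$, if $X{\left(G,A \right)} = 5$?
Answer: $12100$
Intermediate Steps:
$\left(-115 + X{\left(-12,\frac{1}{13} \right)}\right)^{2} = \left(-115 + 5\right)^{2} = \left(-110\right)^{2} = 12100$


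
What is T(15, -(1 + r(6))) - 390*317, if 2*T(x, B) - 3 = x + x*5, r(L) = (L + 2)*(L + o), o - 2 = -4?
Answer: -247167/2 ≈ -1.2358e+5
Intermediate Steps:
o = -2 (o = 2 - 4 = -2)
r(L) = (-2 + L)*(2 + L) (r(L) = (L + 2)*(L - 2) = (2 + L)*(-2 + L) = (-2 + L)*(2 + L))
T(x, B) = 3/2 + 3*x (T(x, B) = 3/2 + (x + x*5)/2 = 3/2 + (x + 5*x)/2 = 3/2 + (6*x)/2 = 3/2 + 3*x)
T(15, -(1 + r(6))) - 390*317 = (3/2 + 3*15) - 390*317 = (3/2 + 45) - 123630 = 93/2 - 123630 = -247167/2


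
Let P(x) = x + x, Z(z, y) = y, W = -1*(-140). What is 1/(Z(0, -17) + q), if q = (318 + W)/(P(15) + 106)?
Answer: -68/927 ≈ -0.073355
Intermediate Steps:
W = 140
P(x) = 2*x
q = 229/68 (q = (318 + 140)/(2*15 + 106) = 458/(30 + 106) = 458/136 = 458*(1/136) = 229/68 ≈ 3.3676)
1/(Z(0, -17) + q) = 1/(-17 + 229/68) = 1/(-927/68) = -68/927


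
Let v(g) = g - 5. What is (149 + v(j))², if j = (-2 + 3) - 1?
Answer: 20736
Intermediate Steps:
j = 0 (j = 1 - 1 = 0)
v(g) = -5 + g
(149 + v(j))² = (149 + (-5 + 0))² = (149 - 5)² = 144² = 20736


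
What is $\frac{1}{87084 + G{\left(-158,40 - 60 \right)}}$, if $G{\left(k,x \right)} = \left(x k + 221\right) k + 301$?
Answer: $- \frac{1}{446813} \approx -2.2381 \cdot 10^{-6}$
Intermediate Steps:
$G{\left(k,x \right)} = 301 + k \left(221 + k x\right)$ ($G{\left(k,x \right)} = \left(k x + 221\right) k + 301 = \left(221 + k x\right) k + 301 = k \left(221 + k x\right) + 301 = 301 + k \left(221 + k x\right)$)
$\frac{1}{87084 + G{\left(-158,40 - 60 \right)}} = \frac{1}{87084 + \left(301 + 221 \left(-158\right) + \left(40 - 60\right) \left(-158\right)^{2}\right)} = \frac{1}{87084 - 533897} = \frac{1}{-446813} = - \frac{1}{446813}$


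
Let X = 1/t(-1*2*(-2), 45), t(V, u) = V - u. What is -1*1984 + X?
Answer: -81345/41 ≈ -1984.0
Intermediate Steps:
X = -1/41 (X = 1/(-1*2*(-2) - 1*45) = 1/(-2*(-2) - 45) = 1/(4 - 45) = 1/(-41) = -1/41 ≈ -0.024390)
-1*1984 + X = -1*1984 - 1/41 = -1984 - 1/41 = -81345/41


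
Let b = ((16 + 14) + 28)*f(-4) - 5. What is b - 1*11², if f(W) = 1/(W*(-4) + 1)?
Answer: -2084/17 ≈ -122.59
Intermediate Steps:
f(W) = 1/(1 - 4*W) (f(W) = 1/(-4*W + 1) = 1/(1 - 4*W))
b = -27/17 (b = ((16 + 14) + 28)*(-1/(-1 + 4*(-4))) - 5 = (30 + 28)*(-1/(-1 - 16)) - 5 = 58*(-1/(-17)) - 5 = 58*(-1*(-1/17)) - 5 = 58*(1/17) - 5 = 58/17 - 5 = -27/17 ≈ -1.5882)
b - 1*11² = -27/17 - 1*11² = -27/17 - 1*121 = -27/17 - 121 = -2084/17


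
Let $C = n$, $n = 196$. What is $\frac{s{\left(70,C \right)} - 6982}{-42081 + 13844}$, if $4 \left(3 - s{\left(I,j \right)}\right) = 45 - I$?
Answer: $\frac{27891}{112948} \approx 0.24694$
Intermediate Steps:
$C = 196$
$s{\left(I,j \right)} = - \frac{33}{4} + \frac{I}{4}$ ($s{\left(I,j \right)} = 3 - \frac{45 - I}{4} = 3 + \left(- \frac{45}{4} + \frac{I}{4}\right) = - \frac{33}{4} + \frac{I}{4}$)
$\frac{s{\left(70,C \right)} - 6982}{-42081 + 13844} = \frac{\left(- \frac{33}{4} + \frac{1}{4} \cdot 70\right) - 6982}{-42081 + 13844} = \frac{\left(- \frac{33}{4} + \frac{35}{2}\right) - 6982}{-28237} = \left(\frac{37}{4} - 6982\right) \left(- \frac{1}{28237}\right) = \left(- \frac{27891}{4}\right) \left(- \frac{1}{28237}\right) = \frac{27891}{112948}$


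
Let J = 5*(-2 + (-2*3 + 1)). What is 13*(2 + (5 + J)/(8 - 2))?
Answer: -39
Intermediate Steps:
J = -35 (J = 5*(-2 + (-6 + 1)) = 5*(-2 - 5) = 5*(-7) = -35)
13*(2 + (5 + J)/(8 - 2)) = 13*(2 + (5 - 35)/(8 - 2)) = 13*(2 - 30/6) = 13*(2 - 30*⅙) = 13*(2 - 5) = 13*(-3) = -39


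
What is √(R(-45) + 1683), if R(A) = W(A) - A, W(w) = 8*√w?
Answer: 2*√(432 + 6*I*√5) ≈ 41.574 + 0.64542*I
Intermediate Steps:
R(A) = -A + 8*√A (R(A) = 8*√A - A = -A + 8*√A)
√(R(-45) + 1683) = √((-1*(-45) + 8*√(-45)) + 1683) = √((45 + 8*(3*I*√5)) + 1683) = √((45 + 24*I*√5) + 1683) = √(1728 + 24*I*√5)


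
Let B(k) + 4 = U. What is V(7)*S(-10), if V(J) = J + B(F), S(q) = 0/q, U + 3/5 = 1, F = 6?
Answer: 0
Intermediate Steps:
U = ⅖ (U = -⅗ + 1 = ⅖ ≈ 0.40000)
B(k) = -18/5 (B(k) = -4 + ⅖ = -18/5)
S(q) = 0
V(J) = -18/5 + J (V(J) = J - 18/5 = -18/5 + J)
V(7)*S(-10) = (-18/5 + 7)*0 = (17/5)*0 = 0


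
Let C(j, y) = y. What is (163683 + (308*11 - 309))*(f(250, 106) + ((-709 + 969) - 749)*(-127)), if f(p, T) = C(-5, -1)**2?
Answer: 10356587248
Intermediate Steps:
f(p, T) = 1 (f(p, T) = (-1)**2 = 1)
(163683 + (308*11 - 309))*(f(250, 106) + ((-709 + 969) - 749)*(-127)) = (163683 + (308*11 - 309))*(1 + ((-709 + 969) - 749)*(-127)) = (163683 + (3388 - 309))*(1 + (260 - 749)*(-127)) = (163683 + 3079)*(1 - 489*(-127)) = 166762*(1 + 62103) = 166762*62104 = 10356587248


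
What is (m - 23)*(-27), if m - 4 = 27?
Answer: -216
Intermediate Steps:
m = 31 (m = 4 + 27 = 31)
(m - 23)*(-27) = (31 - 23)*(-27) = 8*(-27) = -216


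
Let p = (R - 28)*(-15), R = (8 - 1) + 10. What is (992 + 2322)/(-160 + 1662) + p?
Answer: 125572/751 ≈ 167.21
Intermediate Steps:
R = 17 (R = 7 + 10 = 17)
p = 165 (p = (17 - 28)*(-15) = -11*(-15) = 165)
(992 + 2322)/(-160 + 1662) + p = (992 + 2322)/(-160 + 1662) + 165 = 3314/1502 + 165 = 3314*(1/1502) + 165 = 1657/751 + 165 = 125572/751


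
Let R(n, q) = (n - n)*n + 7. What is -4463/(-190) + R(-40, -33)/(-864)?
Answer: 1927351/82080 ≈ 23.481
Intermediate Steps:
R(n, q) = 7 (R(n, q) = 0*n + 7 = 0 + 7 = 7)
-4463/(-190) + R(-40, -33)/(-864) = -4463/(-190) + 7/(-864) = -4463*(-1/190) + 7*(-1/864) = 4463/190 - 7/864 = 1927351/82080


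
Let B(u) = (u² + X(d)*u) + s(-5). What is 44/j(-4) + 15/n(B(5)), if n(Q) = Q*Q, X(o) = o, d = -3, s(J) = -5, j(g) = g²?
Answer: 67/20 ≈ 3.3500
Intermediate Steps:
B(u) = -5 + u² - 3*u (B(u) = (u² - 3*u) - 5 = -5 + u² - 3*u)
n(Q) = Q²
44/j(-4) + 15/n(B(5)) = 44/((-4)²) + 15/((-5 + 5² - 3*5)²) = 44/16 + 15/((-5 + 25 - 15)²) = 44*(1/16) + 15/(5²) = 11/4 + 15/25 = 11/4 + 15*(1/25) = 11/4 + ⅗ = 67/20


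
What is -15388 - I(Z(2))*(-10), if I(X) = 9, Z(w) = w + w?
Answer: -15298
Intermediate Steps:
Z(w) = 2*w
-15388 - I(Z(2))*(-10) = -15388 - 9*(-10) = -15388 - 1*(-90) = -15388 + 90 = -15298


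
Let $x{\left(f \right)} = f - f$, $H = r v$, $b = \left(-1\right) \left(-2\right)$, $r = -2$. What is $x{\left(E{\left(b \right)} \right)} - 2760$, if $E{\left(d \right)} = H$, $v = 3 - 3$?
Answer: $-2760$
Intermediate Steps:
$b = 2$
$v = 0$
$H = 0$ ($H = \left(-2\right) 0 = 0$)
$E{\left(d \right)} = 0$
$x{\left(f \right)} = 0$
$x{\left(E{\left(b \right)} \right)} - 2760 = 0 - 2760 = -2760$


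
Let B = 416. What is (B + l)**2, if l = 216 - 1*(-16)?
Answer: 419904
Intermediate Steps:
l = 232 (l = 216 + 16 = 232)
(B + l)**2 = (416 + 232)**2 = 648**2 = 419904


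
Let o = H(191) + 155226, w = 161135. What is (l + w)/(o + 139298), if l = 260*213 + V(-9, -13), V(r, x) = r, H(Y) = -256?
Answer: 108253/147134 ≈ 0.73574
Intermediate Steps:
o = 154970 (o = -256 + 155226 = 154970)
l = 55371 (l = 260*213 - 9 = 55380 - 9 = 55371)
(l + w)/(o + 139298) = (55371 + 161135)/(154970 + 139298) = 216506/294268 = 216506*(1/294268) = 108253/147134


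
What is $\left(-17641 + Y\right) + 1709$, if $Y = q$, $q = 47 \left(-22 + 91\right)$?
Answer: $-12689$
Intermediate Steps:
$q = 3243$ ($q = 47 \cdot 69 = 3243$)
$Y = 3243$
$\left(-17641 + Y\right) + 1709 = \left(-17641 + 3243\right) + 1709 = -14398 + 1709 = -12689$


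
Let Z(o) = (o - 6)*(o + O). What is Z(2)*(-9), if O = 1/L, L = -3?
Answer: 60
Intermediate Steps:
O = -⅓ (O = 1/(-3) = -⅓ ≈ -0.33333)
Z(o) = (-6 + o)*(-⅓ + o) (Z(o) = (o - 6)*(o - ⅓) = (-6 + o)*(-⅓ + o))
Z(2)*(-9) = (2 + 2² - 19/3*2)*(-9) = (2 + 4 - 38/3)*(-9) = -20/3*(-9) = 60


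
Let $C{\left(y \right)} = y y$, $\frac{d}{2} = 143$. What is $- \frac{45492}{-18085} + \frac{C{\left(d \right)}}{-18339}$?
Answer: $- \frac{645002872}{331660815} \approx -1.9448$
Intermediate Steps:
$d = 286$ ($d = 2 \cdot 143 = 286$)
$C{\left(y \right)} = y^{2}$
$- \frac{45492}{-18085} + \frac{C{\left(d \right)}}{-18339} = - \frac{45492}{-18085} + \frac{286^{2}}{-18339} = \left(-45492\right) \left(- \frac{1}{18085}\right) + 81796 \left(- \frac{1}{18339}\right) = \frac{45492}{18085} - \frac{81796}{18339} = - \frac{645002872}{331660815}$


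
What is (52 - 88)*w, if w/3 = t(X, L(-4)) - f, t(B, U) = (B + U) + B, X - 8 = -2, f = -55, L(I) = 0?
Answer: -7236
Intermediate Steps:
X = 6 (X = 8 - 2 = 6)
t(B, U) = U + 2*B
w = 201 (w = 3*((0 + 2*6) - 1*(-55)) = 3*((0 + 12) + 55) = 3*(12 + 55) = 3*67 = 201)
(52 - 88)*w = (52 - 88)*201 = -36*201 = -7236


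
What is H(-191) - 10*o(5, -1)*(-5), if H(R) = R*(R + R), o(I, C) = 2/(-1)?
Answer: 72862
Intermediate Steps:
o(I, C) = -2 (o(I, C) = 2*(-1) = -2)
H(R) = 2*R² (H(R) = R*(2*R) = 2*R²)
H(-191) - 10*o(5, -1)*(-5) = 2*(-191)² - 10*(-2)*(-5) = 2*36481 + 20*(-5) = 72962 - 100 = 72862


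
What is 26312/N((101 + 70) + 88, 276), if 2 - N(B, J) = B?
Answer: -26312/257 ≈ -102.38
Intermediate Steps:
N(B, J) = 2 - B
26312/N((101 + 70) + 88, 276) = 26312/(2 - ((101 + 70) + 88)) = 26312/(2 - (171 + 88)) = 26312/(2 - 1*259) = 26312/(2 - 259) = 26312/(-257) = 26312*(-1/257) = -26312/257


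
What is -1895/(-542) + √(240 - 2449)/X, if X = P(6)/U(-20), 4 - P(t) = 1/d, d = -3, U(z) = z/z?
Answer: 1895/542 + 141*I/13 ≈ 3.4963 + 10.846*I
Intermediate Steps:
U(z) = 1
P(t) = 13/3 (P(t) = 4 - 1/(-3) = 4 - 1*(-⅓) = 4 + ⅓ = 13/3)
X = 13/3 (X = (13/3)/1 = 1*(13/3) = 13/3 ≈ 4.3333)
-1895/(-542) + √(240 - 2449)/X = -1895/(-542) + √(240 - 2449)/(13/3) = -1895*(-1/542) + √(-2209)*(3/13) = 1895/542 + (47*I)*(3/13) = 1895/542 + 141*I/13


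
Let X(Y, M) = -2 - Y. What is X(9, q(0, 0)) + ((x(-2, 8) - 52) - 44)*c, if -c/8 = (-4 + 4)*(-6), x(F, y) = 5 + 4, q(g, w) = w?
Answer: -11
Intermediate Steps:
x(F, y) = 9
c = 0 (c = -8*(-4 + 4)*(-6) = -0*(-6) = -8*0 = 0)
X(9, q(0, 0)) + ((x(-2, 8) - 52) - 44)*c = (-2 - 1*9) + ((9 - 52) - 44)*0 = (-2 - 9) + (-43 - 44)*0 = -11 - 87*0 = -11 + 0 = -11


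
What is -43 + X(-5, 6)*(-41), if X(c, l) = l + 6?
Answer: -535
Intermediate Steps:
X(c, l) = 6 + l
-43 + X(-5, 6)*(-41) = -43 + (6 + 6)*(-41) = -43 + 12*(-41) = -43 - 492 = -535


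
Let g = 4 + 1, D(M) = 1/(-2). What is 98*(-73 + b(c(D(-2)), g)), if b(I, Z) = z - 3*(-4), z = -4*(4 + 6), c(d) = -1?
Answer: -9898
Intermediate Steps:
D(M) = -½
g = 5
z = -40 (z = -4*10 = -40)
b(I, Z) = -28 (b(I, Z) = -40 - 3*(-4) = -40 + 12 = -28)
98*(-73 + b(c(D(-2)), g)) = 98*(-73 - 28) = 98*(-101) = -9898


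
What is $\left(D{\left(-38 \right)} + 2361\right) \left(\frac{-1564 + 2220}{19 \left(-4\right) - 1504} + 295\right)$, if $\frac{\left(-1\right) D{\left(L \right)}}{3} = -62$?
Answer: $\frac{296371467}{395} \approx 7.5031 \cdot 10^{5}$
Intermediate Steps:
$D{\left(L \right)} = 186$ ($D{\left(L \right)} = \left(-3\right) \left(-62\right) = 186$)
$\left(D{\left(-38 \right)} + 2361\right) \left(\frac{-1564 + 2220}{19 \left(-4\right) - 1504} + 295\right) = \left(186 + 2361\right) \left(\frac{-1564 + 2220}{19 \left(-4\right) - 1504} + 295\right) = 2547 \left(\frac{656}{-76 - 1504} + 295\right) = 2547 \left(\frac{656}{-1580} + 295\right) = 2547 \left(656 \left(- \frac{1}{1580}\right) + 295\right) = 2547 \left(- \frac{164}{395} + 295\right) = 2547 \cdot \frac{116361}{395} = \frac{296371467}{395}$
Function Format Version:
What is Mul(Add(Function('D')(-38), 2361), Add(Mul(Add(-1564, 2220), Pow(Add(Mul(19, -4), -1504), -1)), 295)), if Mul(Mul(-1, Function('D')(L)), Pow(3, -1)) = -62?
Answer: Rational(296371467, 395) ≈ 7.5031e+5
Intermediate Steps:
Function('D')(L) = 186 (Function('D')(L) = Mul(-3, -62) = 186)
Mul(Add(Function('D')(-38), 2361), Add(Mul(Add(-1564, 2220), Pow(Add(Mul(19, -4), -1504), -1)), 295)) = Mul(Add(186, 2361), Add(Mul(Add(-1564, 2220), Pow(Add(Mul(19, -4), -1504), -1)), 295)) = Mul(2547, Add(Mul(656, Pow(Add(-76, -1504), -1)), 295)) = Mul(2547, Add(Mul(656, Pow(-1580, -1)), 295)) = Mul(2547, Add(Mul(656, Rational(-1, 1580)), 295)) = Mul(2547, Add(Rational(-164, 395), 295)) = Mul(2547, Rational(116361, 395)) = Rational(296371467, 395)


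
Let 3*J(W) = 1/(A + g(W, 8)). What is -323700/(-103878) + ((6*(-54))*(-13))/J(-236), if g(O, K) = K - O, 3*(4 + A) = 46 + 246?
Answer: 73797478222/17313 ≈ 4.2625e+6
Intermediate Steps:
A = 280/3 (A = -4 + (46 + 246)/3 = -4 + (1/3)*292 = -4 + 292/3 = 280/3 ≈ 93.333)
J(W) = 1/(3*(304/3 - W)) (J(W) = 1/(3*(280/3 + (8 - W))) = 1/(3*(304/3 - W)))
-323700/(-103878) + ((6*(-54))*(-13))/J(-236) = -323700/(-103878) + ((6*(-54))*(-13))/((-1/(-304 + 3*(-236)))) = -323700*(-1/103878) + (-324*(-13))/((-1/(-304 - 708))) = 53950/17313 + 4212/((-1/(-1012))) = 53950/17313 + 4212/((-1*(-1/1012))) = 53950/17313 + 4212/(1/1012) = 53950/17313 + 4212*1012 = 53950/17313 + 4262544 = 73797478222/17313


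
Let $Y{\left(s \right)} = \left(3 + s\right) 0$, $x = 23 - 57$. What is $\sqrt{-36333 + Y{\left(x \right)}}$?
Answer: $3 i \sqrt{4037} \approx 190.61 i$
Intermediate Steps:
$x = -34$ ($x = 23 - 57 = -34$)
$Y{\left(s \right)} = 0$
$\sqrt{-36333 + Y{\left(x \right)}} = \sqrt{-36333 + 0} = \sqrt{-36333} = 3 i \sqrt{4037}$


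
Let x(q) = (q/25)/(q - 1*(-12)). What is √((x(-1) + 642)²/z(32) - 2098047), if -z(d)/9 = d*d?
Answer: I*√1462286006669401/26400 ≈ 1448.5*I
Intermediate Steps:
z(d) = -9*d² (z(d) = -9*d*d = -9*d²)
x(q) = q/(25*(12 + q)) (x(q) = (q*(1/25))/(q + 12) = (q/25)/(12 + q) = q/(25*(12 + q)))
√((x(-1) + 642)²/z(32) - 2098047) = √(((1/25)*(-1)/(12 - 1) + 642)²/((-9*32²)) - 2098047) = √(((1/25)*(-1)/11 + 642)²/((-9*1024)) - 2098047) = √(((1/25)*(-1)*(1/11) + 642)²/(-9216) - 2098047) = √((-1/275 + 642)²*(-1/9216) - 2098047) = √((176549/275)²*(-1/9216) - 2098047) = √((31169549401/75625)*(-1/9216) - 2098047) = √(-31169549401/696960000 - 2098047) = √(-1462286006669401/696960000) = I*√1462286006669401/26400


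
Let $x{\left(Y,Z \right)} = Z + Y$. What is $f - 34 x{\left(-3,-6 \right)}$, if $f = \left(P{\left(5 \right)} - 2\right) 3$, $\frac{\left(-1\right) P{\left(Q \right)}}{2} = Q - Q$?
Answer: $300$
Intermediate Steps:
$P{\left(Q \right)} = 0$ ($P{\left(Q \right)} = - 2 \left(Q - Q\right) = \left(-2\right) 0 = 0$)
$x{\left(Y,Z \right)} = Y + Z$
$f = -6$ ($f = \left(0 - 2\right) 3 = \left(-2\right) 3 = -6$)
$f - 34 x{\left(-3,-6 \right)} = -6 - 34 \left(-3 - 6\right) = -6 - -306 = -6 + 306 = 300$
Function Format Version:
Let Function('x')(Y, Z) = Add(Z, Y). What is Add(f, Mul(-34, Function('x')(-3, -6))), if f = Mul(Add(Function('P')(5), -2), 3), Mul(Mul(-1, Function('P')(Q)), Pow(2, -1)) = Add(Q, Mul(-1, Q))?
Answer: 300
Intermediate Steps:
Function('P')(Q) = 0 (Function('P')(Q) = Mul(-2, Add(Q, Mul(-1, Q))) = Mul(-2, 0) = 0)
Function('x')(Y, Z) = Add(Y, Z)
f = -6 (f = Mul(Add(0, -2), 3) = Mul(-2, 3) = -6)
Add(f, Mul(-34, Function('x')(-3, -6))) = Add(-6, Mul(-34, Add(-3, -6))) = Add(-6, Mul(-34, -9)) = Add(-6, 306) = 300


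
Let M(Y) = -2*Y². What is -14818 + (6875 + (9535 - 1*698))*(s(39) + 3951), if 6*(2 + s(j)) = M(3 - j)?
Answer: 55244286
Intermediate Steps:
s(j) = -2 - (3 - j)²/3 (s(j) = -2 + (-2*(3 - j)²)/6 = -2 - (3 - j)²/3)
-14818 + (6875 + (9535 - 1*698))*(s(39) + 3951) = -14818 + (6875 + (9535 - 1*698))*((-2 - (-3 + 39)²/3) + 3951) = -14818 + (6875 + (9535 - 698))*((-2 - ⅓*36²) + 3951) = -14818 + (6875 + 8837)*((-2 - ⅓*1296) + 3951) = -14818 + 15712*((-2 - 432) + 3951) = -14818 + 15712*(-434 + 3951) = -14818 + 15712*3517 = -14818 + 55259104 = 55244286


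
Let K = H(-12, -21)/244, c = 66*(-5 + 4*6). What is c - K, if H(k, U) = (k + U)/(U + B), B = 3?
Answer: 1835845/1464 ≈ 1254.0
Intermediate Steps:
H(k, U) = (U + k)/(3 + U) (H(k, U) = (k + U)/(U + 3) = (U + k)/(3 + U))
c = 1254 (c = 66*(-5 + 24) = 66*19 = 1254)
K = 11/1464 (K = ((-21 - 12)/(3 - 21))/244 = (-33/(-18))*(1/244) = -1/18*(-33)*(1/244) = (11/6)*(1/244) = 11/1464 ≈ 0.0075137)
c - K = 1254 - 1*11/1464 = 1254 - 11/1464 = 1835845/1464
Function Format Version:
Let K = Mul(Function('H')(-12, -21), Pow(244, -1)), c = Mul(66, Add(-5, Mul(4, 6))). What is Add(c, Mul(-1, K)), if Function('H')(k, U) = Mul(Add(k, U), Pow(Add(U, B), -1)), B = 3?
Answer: Rational(1835845, 1464) ≈ 1254.0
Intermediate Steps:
Function('H')(k, U) = Mul(Pow(Add(3, U), -1), Add(U, k)) (Function('H')(k, U) = Mul(Add(k, U), Pow(Add(U, 3), -1)) = Mul(Add(U, k), Pow(Add(3, U), -1)) = Mul(Pow(Add(3, U), -1), Add(U, k)))
c = 1254 (c = Mul(66, Add(-5, 24)) = Mul(66, 19) = 1254)
K = Rational(11, 1464) (K = Mul(Mul(Pow(Add(3, -21), -1), Add(-21, -12)), Pow(244, -1)) = Mul(Mul(Pow(-18, -1), -33), Rational(1, 244)) = Mul(Mul(Rational(-1, 18), -33), Rational(1, 244)) = Mul(Rational(11, 6), Rational(1, 244)) = Rational(11, 1464) ≈ 0.0075137)
Add(c, Mul(-1, K)) = Add(1254, Mul(-1, Rational(11, 1464))) = Add(1254, Rational(-11, 1464)) = Rational(1835845, 1464)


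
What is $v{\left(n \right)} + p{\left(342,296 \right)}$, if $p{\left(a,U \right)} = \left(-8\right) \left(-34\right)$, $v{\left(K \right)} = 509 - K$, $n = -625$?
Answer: $1406$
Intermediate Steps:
$p{\left(a,U \right)} = 272$
$v{\left(n \right)} + p{\left(342,296 \right)} = \left(509 - -625\right) + 272 = \left(509 + 625\right) + 272 = 1134 + 272 = 1406$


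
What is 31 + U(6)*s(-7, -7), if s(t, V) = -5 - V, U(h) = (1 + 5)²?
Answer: 103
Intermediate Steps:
U(h) = 36 (U(h) = 6² = 36)
31 + U(6)*s(-7, -7) = 31 + 36*(-5 - 1*(-7)) = 31 + 36*(-5 + 7) = 31 + 36*2 = 31 + 72 = 103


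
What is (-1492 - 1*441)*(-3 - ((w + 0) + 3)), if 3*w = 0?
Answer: 11598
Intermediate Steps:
w = 0 (w = (⅓)*0 = 0)
(-1492 - 1*441)*(-3 - ((w + 0) + 3)) = (-1492 - 1*441)*(-3 - ((0 + 0) + 3)) = (-1492 - 441)*(-3 - (0 + 3)) = -1933*(-3 - 1*3) = -1933*(-3 - 3) = -1933*(-6) = 11598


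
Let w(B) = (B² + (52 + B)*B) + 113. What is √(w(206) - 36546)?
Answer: √59151 ≈ 243.21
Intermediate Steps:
w(B) = 113 + B² + B*(52 + B) (w(B) = (B² + B*(52 + B)) + 113 = 113 + B² + B*(52 + B))
√(w(206) - 36546) = √((113 + 2*206² + 52*206) - 36546) = √((113 + 2*42436 + 10712) - 36546) = √((113 + 84872 + 10712) - 36546) = √(95697 - 36546) = √59151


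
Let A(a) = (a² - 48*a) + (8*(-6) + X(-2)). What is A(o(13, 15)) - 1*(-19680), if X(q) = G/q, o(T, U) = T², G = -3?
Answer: 80165/2 ≈ 40083.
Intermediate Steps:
X(q) = -3/q
A(a) = -93/2 + a² - 48*a (A(a) = (a² - 48*a) + (8*(-6) - 3/(-2)) = (a² - 48*a) + (-48 - 3*(-½)) = (a² - 48*a) + (-48 + 3/2) = (a² - 48*a) - 93/2 = -93/2 + a² - 48*a)
A(o(13, 15)) - 1*(-19680) = (-93/2 + (13²)² - 48*13²) - 1*(-19680) = (-93/2 + 169² - 48*169) + 19680 = (-93/2 + 28561 - 8112) + 19680 = 40805/2 + 19680 = 80165/2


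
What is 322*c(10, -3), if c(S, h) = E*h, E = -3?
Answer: 2898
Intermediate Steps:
c(S, h) = -3*h
322*c(10, -3) = 322*(-3*(-3)) = 322*9 = 2898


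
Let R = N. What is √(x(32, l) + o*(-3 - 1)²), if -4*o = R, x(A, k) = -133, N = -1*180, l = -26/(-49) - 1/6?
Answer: √587 ≈ 24.228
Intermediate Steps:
l = 107/294 (l = -26*(-1/49) - 1*⅙ = 26/49 - ⅙ = 107/294 ≈ 0.36395)
N = -180
R = -180
o = 45 (o = -¼*(-180) = 45)
√(x(32, l) + o*(-3 - 1)²) = √(-133 + 45*(-3 - 1)²) = √(-133 + 45*(-4)²) = √(-133 + 45*16) = √(-133 + 720) = √587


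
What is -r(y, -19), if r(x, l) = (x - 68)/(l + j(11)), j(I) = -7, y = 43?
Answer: -25/26 ≈ -0.96154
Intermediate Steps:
r(x, l) = (-68 + x)/(-7 + l) (r(x, l) = (x - 68)/(l - 7) = (-68 + x)/(-7 + l))
-r(y, -19) = -(-68 + 43)/(-7 - 19) = -(-25)/(-26) = -(-1)*(-25)/26 = -1*25/26 = -25/26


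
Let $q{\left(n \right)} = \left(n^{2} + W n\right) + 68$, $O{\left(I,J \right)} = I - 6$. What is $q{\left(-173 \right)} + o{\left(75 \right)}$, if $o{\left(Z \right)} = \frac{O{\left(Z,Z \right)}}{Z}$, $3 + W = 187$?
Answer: $- \frac{45852}{25} \approx -1834.1$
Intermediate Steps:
$W = 184$ ($W = -3 + 187 = 184$)
$O{\left(I,J \right)} = -6 + I$ ($O{\left(I,J \right)} = I - 6 = -6 + I$)
$q{\left(n \right)} = 68 + n^{2} + 184 n$ ($q{\left(n \right)} = \left(n^{2} + 184 n\right) + 68 = 68 + n^{2} + 184 n$)
$o{\left(Z \right)} = \frac{-6 + Z}{Z}$
$q{\left(-173 \right)} + o{\left(75 \right)} = \left(68 + \left(-173\right)^{2} + 184 \left(-173\right)\right) + \frac{-6 + 75}{75} = \left(68 + 29929 - 31832\right) + \frac{1}{75} \cdot 69 = -1835 + \frac{23}{25} = - \frac{45852}{25}$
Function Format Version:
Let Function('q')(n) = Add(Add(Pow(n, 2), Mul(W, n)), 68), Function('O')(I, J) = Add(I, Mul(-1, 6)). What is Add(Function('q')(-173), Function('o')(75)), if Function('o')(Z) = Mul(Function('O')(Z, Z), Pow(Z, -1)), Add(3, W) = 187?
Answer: Rational(-45852, 25) ≈ -1834.1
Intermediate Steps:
W = 184 (W = Add(-3, 187) = 184)
Function('O')(I, J) = Add(-6, I) (Function('O')(I, J) = Add(I, -6) = Add(-6, I))
Function('q')(n) = Add(68, Pow(n, 2), Mul(184, n)) (Function('q')(n) = Add(Add(Pow(n, 2), Mul(184, n)), 68) = Add(68, Pow(n, 2), Mul(184, n)))
Function('o')(Z) = Mul(Pow(Z, -1), Add(-6, Z)) (Function('o')(Z) = Mul(Add(-6, Z), Pow(Z, -1)) = Mul(Pow(Z, -1), Add(-6, Z)))
Add(Function('q')(-173), Function('o')(75)) = Add(Add(68, Pow(-173, 2), Mul(184, -173)), Mul(Pow(75, -1), Add(-6, 75))) = Add(Add(68, 29929, -31832), Mul(Rational(1, 75), 69)) = Add(-1835, Rational(23, 25)) = Rational(-45852, 25)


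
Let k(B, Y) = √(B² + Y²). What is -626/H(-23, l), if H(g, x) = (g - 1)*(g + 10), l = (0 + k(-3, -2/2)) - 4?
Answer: -313/156 ≈ -2.0064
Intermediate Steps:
l = -4 + √10 (l = (0 + √((-3)² + (-2/2)²)) - 4 = (0 + √(9 + (-2*½)²)) - 4 = (0 + √(9 + (-1)²)) - 4 = (0 + √(9 + 1)) - 4 = (0 + √10) - 4 = √10 - 4 = -4 + √10 ≈ -0.83772)
H(g, x) = (-1 + g)*(10 + g)
-626/H(-23, l) = -626/(-10 + (-23)² + 9*(-23)) = -626/(-10 + 529 - 207) = -626/312 = -626*1/312 = -313/156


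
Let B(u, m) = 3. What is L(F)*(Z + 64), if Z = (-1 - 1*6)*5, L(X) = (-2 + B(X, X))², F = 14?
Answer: 29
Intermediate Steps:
L(X) = 1 (L(X) = (-2 + 3)² = 1² = 1)
Z = -35 (Z = (-1 - 6)*5 = -7*5 = -35)
L(F)*(Z + 64) = 1*(-35 + 64) = 1*29 = 29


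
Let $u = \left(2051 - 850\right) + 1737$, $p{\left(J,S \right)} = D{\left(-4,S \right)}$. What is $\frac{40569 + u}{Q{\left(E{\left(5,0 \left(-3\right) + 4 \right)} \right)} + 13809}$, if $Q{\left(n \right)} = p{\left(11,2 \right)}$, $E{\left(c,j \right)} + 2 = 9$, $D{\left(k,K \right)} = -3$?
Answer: $\frac{43507}{13806} \approx 3.1513$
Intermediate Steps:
$p{\left(J,S \right)} = -3$
$E{\left(c,j \right)} = 7$ ($E{\left(c,j \right)} = -2 + 9 = 7$)
$Q{\left(n \right)} = -3$
$u = 2938$ ($u = 1201 + 1737 = 2938$)
$\frac{40569 + u}{Q{\left(E{\left(5,0 \left(-3\right) + 4 \right)} \right)} + 13809} = \frac{40569 + 2938}{-3 + 13809} = \frac{43507}{13806}$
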